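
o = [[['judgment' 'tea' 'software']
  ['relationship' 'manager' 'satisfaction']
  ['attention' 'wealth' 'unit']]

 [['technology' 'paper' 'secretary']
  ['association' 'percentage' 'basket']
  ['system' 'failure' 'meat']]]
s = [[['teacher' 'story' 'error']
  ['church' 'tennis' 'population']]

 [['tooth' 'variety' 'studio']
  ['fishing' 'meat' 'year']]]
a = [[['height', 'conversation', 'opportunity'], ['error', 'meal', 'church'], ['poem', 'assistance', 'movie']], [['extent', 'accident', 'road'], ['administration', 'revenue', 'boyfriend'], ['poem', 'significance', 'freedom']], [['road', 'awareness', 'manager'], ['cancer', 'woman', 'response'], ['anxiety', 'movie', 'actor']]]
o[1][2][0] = 'system'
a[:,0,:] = [['height', 'conversation', 'opportunity'], ['extent', 'accident', 'road'], ['road', 'awareness', 'manager']]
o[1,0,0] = 'technology'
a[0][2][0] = 'poem'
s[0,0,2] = 'error'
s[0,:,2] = ['error', 'population']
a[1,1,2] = 'boyfriend'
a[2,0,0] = 'road'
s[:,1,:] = [['church', 'tennis', 'population'], ['fishing', 'meat', 'year']]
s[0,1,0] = 'church'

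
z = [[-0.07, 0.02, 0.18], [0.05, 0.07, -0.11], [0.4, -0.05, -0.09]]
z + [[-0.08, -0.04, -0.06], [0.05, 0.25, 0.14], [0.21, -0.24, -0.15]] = [[-0.15, -0.02, 0.12], [0.1, 0.32, 0.03], [0.61, -0.29, -0.24]]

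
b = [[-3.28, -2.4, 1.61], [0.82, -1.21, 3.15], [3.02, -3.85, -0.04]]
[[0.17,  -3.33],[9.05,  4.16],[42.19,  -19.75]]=b @ [[4.7,-0.71], [-7.26,4.54], [-1.14,3.25]]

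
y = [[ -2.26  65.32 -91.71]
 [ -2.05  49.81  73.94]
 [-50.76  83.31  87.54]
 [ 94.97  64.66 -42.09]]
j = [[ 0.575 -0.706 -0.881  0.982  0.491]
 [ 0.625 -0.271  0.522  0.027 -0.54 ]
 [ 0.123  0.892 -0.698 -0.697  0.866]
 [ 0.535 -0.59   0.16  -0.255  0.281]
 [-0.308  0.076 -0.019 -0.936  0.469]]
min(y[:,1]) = 49.81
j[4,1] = 0.076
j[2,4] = 0.866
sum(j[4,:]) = -0.7180000000000001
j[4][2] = -0.019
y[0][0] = -2.26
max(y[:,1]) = 83.31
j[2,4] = 0.866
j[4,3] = -0.936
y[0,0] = -2.26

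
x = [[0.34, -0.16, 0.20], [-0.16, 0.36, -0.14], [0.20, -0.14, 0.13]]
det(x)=0.000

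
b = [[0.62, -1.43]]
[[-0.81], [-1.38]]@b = [[-0.5, 1.16], [-0.86, 1.97]]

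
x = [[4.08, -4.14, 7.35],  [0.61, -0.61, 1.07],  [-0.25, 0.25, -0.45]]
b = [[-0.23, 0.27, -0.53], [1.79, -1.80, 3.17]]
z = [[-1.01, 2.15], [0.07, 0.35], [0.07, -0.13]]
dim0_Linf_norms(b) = [1.79, 1.8, 3.17]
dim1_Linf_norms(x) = [7.35, 1.07, 0.45]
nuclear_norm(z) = 2.61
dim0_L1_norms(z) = [1.15, 2.63]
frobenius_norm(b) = 4.11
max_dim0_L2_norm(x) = 7.44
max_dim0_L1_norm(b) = 3.7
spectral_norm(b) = 4.11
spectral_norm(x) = 9.49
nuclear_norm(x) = 9.51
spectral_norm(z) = 2.40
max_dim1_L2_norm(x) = 9.37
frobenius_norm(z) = 2.41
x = z @ b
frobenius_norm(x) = 9.49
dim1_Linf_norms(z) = [2.15, 0.35, 0.13]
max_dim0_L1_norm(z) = 2.63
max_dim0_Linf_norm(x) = 7.35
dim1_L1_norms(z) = [3.16, 0.42, 0.2]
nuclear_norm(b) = 4.17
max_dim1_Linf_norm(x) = 7.35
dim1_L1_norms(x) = [15.57, 2.29, 0.95]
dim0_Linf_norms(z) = [1.01, 2.15]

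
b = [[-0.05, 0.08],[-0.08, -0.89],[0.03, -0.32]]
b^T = [[-0.05,-0.08,0.03],  [0.08,-0.89,-0.32]]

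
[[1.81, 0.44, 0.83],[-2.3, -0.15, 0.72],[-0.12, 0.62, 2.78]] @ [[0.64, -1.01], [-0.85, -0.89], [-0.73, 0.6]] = [[0.18, -1.72], [-1.87, 2.89], [-2.63, 1.24]]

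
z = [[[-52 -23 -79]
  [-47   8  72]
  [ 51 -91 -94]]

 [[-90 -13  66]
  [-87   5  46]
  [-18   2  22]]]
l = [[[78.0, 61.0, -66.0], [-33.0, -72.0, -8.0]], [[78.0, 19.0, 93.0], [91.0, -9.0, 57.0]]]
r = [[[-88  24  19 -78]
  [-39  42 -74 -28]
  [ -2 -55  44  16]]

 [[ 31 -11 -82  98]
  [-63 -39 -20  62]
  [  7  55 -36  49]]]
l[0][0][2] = -66.0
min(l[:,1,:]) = -72.0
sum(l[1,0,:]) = 190.0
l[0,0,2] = -66.0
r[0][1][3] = -28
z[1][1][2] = 46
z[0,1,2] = 72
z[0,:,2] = [-79, 72, -94]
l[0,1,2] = -8.0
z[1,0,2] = 66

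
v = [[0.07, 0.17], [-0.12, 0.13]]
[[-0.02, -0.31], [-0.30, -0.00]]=v @ [[1.64, -1.34], [-0.77, -1.27]]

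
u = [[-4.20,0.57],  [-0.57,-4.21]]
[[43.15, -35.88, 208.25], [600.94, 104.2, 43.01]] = u @ [[-29.11, 5.09, -50.05], [-138.80, -25.44, -3.44]]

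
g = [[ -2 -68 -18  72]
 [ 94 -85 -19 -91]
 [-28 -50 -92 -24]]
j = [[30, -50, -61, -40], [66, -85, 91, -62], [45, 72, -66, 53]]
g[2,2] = -92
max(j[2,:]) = 72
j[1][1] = -85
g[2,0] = -28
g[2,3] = -24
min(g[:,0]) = -28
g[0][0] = -2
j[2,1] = 72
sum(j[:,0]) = 141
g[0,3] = 72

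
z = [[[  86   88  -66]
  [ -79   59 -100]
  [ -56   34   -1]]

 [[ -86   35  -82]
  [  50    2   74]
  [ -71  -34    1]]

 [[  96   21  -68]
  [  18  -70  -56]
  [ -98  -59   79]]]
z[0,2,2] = -1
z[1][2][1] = -34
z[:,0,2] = [-66, -82, -68]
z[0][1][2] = -100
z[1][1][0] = 50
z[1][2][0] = -71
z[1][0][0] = -86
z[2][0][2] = -68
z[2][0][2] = -68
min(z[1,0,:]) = -86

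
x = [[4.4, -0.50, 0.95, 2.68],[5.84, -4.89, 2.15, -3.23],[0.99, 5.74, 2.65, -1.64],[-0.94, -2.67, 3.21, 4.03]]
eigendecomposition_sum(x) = [[(-0.01-0j), 0.02+0.00j, -0.01+0.00j, (0.01+0j)], [(2.53+0j), (-5.65-0j), 1.63-0.00j, (-1.98-0j)], [-1.31-0.00j, 2.91+0.00j, -0.84+0.00j, (1.02+0j)], [(0.97+0j), -2.16-0.00j, 0.62-0.00j, -0.76-0.00j]] + [[(0.69+1.19j), -0.63+0.18j, -0.60-0.68j, 0.84-1.38j], [(0.72-0.51j), 0.15+0.39j, -0.40+0.42j, (-0.93-0.45j)], [-0.49-2.09j, (1.01+0.02j), (0.58+1.29j), -1.87+1.67j], [-1.57+1.27j, -0.40-0.87j, 0.85-1.02j, 2.19+0.90j]] + [[0.69-1.19j, -0.63-0.18j, -0.60+0.68j, (0.84+1.38j)], [(0.72+0.51j), (0.15-0.39j), (-0.4-0.42j), -0.93+0.45j], [-0.49+2.09j, 1.01-0.02j, (0.58-1.29j), -1.87-1.67j], [-1.57-1.27j, (-0.4+0.87j), 0.85+1.02j, 2.19-0.90j]] + [[3.02+0.00j, (0.73+0j), 2.15+0.00j, (1+0j)],[(1.86+0j), (0.45+0j), 1.33+0.00j, (0.62+0j)],[(3.27+0j), 0.80+0.00j, 2.33+0.00j, (1.09+0j)],[(1.23+0j), 0.30+0.00j, (0.88+0j), (0.41+0j)]]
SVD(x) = [[-0.36, 0.03, 0.58, -0.73], [-0.87, 0.36, -0.18, 0.3], [0.30, 0.71, 0.55, 0.33], [-0.18, -0.6, 0.57, 0.52]] @ diag([9.278065924727818, 7.0774677500133265, 5.63254890669299, 3.326655340974999]) @ [[-0.66,0.71,-0.22,0.07], [0.5,0.56,0.11,-0.66], [0.27,0.38,0.62,0.63], [-0.49,-0.19,0.75,-0.4]]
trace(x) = 6.19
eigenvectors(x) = [[0.00+0.00j, 0.39-0.12j, 0.39+0.12j, 0.61+0.00j], [-0.84+0.00j, (-0.1-0.24j), (-0.1+0.24j), (0.37+0j)], [0.43+0.00j, -0.64+0.00j, (-0.64-0j), (0.66+0j)], [(-0.32+0j), (0.26+0.54j), 0.26-0.54j, (0.25+0j)]]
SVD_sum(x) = [[2.20,-2.35,0.72,-0.22], [5.35,-5.73,1.74,-0.54], [-1.83,1.96,-0.59,0.18], [1.13,-1.21,0.37,-0.11]] + [[0.12, 0.13, 0.03, -0.16], [1.25, 1.41, 0.27, -1.66], [2.50, 2.81, 0.54, -3.32], [-2.11, -2.37, -0.46, 2.81]] + [[0.90, 1.26, 2.03, 2.08], [-0.27, -0.38, -0.61, -0.62], [0.84, 1.18, 1.89, 1.94], [0.89, 1.24, 1.99, 2.04]] + [[1.18, 0.46, -1.82, 0.98], [-0.49, -0.19, 0.75, -0.40], [-0.53, -0.20, 0.81, -0.44], [-0.85, -0.33, 1.31, -0.7]]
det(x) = -1230.41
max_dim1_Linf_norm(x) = 5.84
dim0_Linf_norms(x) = [5.84, 5.74, 3.21, 4.03]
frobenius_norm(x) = 13.38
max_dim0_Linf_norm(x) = 5.84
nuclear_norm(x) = 25.31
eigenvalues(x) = [(-7.25+0j), (3.62+3.77j), (3.62-3.77j), (6.21+0j)]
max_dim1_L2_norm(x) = 8.55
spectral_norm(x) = 9.28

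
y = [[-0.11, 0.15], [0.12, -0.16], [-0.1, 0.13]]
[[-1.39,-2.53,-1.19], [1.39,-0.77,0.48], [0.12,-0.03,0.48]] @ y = [[-0.03, 0.04], [-0.29, 0.39], [-0.06, 0.09]]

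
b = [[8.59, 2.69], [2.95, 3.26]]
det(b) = 20.068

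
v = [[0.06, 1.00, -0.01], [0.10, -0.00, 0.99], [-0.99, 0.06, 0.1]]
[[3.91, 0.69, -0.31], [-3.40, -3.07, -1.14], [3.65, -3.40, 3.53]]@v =[[0.61, 3.89, 0.61], [0.62, -3.47, -3.12], [-3.62, 3.86, -3.05]]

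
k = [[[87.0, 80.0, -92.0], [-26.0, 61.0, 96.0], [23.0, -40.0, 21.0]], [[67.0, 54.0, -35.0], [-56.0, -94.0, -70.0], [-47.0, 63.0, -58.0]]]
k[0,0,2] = -92.0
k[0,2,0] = 23.0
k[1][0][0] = 67.0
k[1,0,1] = 54.0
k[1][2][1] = 63.0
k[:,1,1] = [61.0, -94.0]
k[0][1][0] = -26.0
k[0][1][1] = 61.0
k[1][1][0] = -56.0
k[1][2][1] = 63.0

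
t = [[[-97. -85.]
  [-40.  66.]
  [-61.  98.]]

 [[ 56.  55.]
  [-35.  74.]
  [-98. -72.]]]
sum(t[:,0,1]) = -30.0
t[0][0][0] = -97.0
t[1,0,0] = 56.0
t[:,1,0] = [-40.0, -35.0]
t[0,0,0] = -97.0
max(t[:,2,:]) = 98.0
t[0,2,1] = 98.0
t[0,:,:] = [[-97.0, -85.0], [-40.0, 66.0], [-61.0, 98.0]]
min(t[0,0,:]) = -97.0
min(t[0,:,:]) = -97.0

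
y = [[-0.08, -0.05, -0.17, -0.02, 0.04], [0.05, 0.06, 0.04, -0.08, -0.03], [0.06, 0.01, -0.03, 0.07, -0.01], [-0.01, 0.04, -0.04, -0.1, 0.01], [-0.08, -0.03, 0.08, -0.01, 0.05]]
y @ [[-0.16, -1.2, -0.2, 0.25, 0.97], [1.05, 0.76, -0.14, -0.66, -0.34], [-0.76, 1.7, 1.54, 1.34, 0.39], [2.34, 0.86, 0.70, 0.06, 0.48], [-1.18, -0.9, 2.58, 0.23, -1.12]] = [[-0.0, -0.28, -0.15, -0.21, -0.18], [-0.13, 0.01, -0.09, 0.01, 0.04], [0.2, -0.05, -0.04, -0.03, 0.09], [-0.17, -0.12, -0.11, -0.09, -0.10], [-0.16, 0.16, 0.27, 0.12, -0.10]]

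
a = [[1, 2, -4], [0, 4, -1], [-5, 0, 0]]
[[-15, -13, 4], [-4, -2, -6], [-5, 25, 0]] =a@ [[1, -5, 0], [0, 0, -2], [4, 2, -2]]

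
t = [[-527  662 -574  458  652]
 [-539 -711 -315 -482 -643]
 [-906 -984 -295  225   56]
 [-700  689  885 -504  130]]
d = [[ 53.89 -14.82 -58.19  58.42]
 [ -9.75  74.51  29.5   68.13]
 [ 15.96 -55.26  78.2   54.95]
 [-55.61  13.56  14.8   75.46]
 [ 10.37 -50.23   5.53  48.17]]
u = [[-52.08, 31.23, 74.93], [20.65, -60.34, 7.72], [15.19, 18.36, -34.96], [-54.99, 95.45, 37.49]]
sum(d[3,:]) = 48.209999999999994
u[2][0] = 15.19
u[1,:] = [20.65, -60.34, 7.72]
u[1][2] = 7.72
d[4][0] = 10.37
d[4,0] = 10.37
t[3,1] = 689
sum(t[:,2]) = -299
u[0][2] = 74.93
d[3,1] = 13.56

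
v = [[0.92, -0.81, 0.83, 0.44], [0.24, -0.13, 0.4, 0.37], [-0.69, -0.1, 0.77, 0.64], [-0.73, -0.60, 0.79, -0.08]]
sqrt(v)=[[(1.11+0.01j), -0.48-0.08j, 0.40+0.06j, 0.24-0.05j], [0.29+0.04j, 0.24-0.22j, (0.19+0.16j), 0.24-0.15j], [-0.22+0.08j, -0.14-0.44j, (0.84+0.32j), 0.50-0.31j], [(-0.35-0.12j), -0.61+0.65j, (0.71-0.47j), 0.24+0.46j]]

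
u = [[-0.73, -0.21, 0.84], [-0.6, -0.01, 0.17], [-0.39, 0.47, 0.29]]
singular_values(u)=[1.33, 0.53, 0.29]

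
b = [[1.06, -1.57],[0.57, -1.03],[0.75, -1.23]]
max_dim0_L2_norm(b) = 2.24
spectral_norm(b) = 2.65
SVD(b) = [[-0.71, 0.64],[-0.44, -0.73],[-0.54, -0.24]] @ diag([2.653526785138138, 0.09217158214146383]) @ [[-0.53, 0.85], [0.85, 0.53]]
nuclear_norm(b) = 2.75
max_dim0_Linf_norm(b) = 1.57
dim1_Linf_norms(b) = [1.57, 1.03, 1.23]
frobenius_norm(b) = 2.66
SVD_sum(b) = [[1.01, -1.6], [0.63, -0.99], [0.77, -1.22]] + [[0.05, 0.03], [-0.06, -0.04], [-0.02, -0.01]]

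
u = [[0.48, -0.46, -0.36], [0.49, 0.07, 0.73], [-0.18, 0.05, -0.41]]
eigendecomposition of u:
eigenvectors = [[(0.14+0j), (-0.73+0j), (-0.73-0j)], [0.77+0.00j, (-0.42+0.52j), -0.42-0.52j], [-0.62+0.00j, (0.15-0.03j), (0.15+0.03j)]]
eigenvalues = [(-0.43+0j), (0.29+0.31j), (0.29-0.31j)]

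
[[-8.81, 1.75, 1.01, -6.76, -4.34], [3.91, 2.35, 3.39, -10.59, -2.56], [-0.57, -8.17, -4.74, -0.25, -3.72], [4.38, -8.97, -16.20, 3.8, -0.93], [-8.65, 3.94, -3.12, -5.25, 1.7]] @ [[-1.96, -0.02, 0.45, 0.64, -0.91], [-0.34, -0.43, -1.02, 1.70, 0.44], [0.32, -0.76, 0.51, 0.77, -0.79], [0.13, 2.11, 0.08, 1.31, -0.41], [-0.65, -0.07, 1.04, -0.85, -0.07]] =[[18.94, -15.30, -10.29, -7.05, 11.06], [-7.09, -25.83, -2.42, -2.59, -0.68], [4.76, 6.86, 1.77, -15.07, 1.03], [-9.62, 24.16, 2.2, -19.15, 3.37], [12.83, -10.35, -8.15, -9.56, 14.10]]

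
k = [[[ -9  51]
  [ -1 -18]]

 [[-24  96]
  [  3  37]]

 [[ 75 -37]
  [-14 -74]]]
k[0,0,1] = 51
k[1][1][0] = 3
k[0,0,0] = -9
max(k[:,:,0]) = 75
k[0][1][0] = -1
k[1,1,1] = 37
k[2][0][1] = -37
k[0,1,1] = -18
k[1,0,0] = -24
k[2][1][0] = -14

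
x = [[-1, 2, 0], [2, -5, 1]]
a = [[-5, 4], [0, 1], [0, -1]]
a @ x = [[13, -30, 4], [2, -5, 1], [-2, 5, -1]]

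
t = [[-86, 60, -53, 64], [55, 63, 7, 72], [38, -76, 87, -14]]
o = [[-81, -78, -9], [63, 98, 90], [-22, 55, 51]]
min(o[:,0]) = -81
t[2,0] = 38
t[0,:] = [-86, 60, -53, 64]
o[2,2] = 51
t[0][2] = -53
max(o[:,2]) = 90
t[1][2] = 7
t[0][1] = 60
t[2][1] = -76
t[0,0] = -86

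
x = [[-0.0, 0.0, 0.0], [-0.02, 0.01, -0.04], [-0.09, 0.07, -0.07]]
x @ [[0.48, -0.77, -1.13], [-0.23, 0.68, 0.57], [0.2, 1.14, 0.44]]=[[0.00, 0.00, 0.0], [-0.02, -0.02, 0.01], [-0.07, 0.04, 0.11]]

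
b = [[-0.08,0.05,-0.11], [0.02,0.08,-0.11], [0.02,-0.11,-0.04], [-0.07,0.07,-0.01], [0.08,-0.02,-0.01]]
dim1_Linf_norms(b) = [0.11, 0.11, 0.11, 0.07, 0.08]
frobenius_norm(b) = 0.27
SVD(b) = [[-0.65,-0.24,0.44], [-0.53,-0.50,-0.49], [0.29,-0.62,0.58], [-0.41,0.38,0.11], [0.21,-0.39,-0.46]] @ diag([0.20632652039390176, 0.13336301280893065, 0.10219429434498697]) @ [[0.45, -0.68, 0.58], [-0.46, 0.38, 0.8], [-0.77, -0.63, -0.14]]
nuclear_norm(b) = 0.44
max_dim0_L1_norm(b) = 0.33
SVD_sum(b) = [[-0.06,0.09,-0.08],[-0.05,0.07,-0.06],[0.03,-0.04,0.04],[-0.04,0.06,-0.05],[0.02,-0.03,0.03]] + [[0.01,-0.01,-0.03], [0.03,-0.03,-0.05], [0.04,-0.03,-0.07], [-0.02,0.02,0.04], [0.02,-0.02,-0.04]] + [[-0.03, -0.03, -0.01], [0.04, 0.03, 0.01], [-0.05, -0.04, -0.01], [-0.01, -0.01, -0.00], [0.04, 0.03, 0.01]]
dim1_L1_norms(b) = [0.24, 0.21, 0.17, 0.15, 0.11]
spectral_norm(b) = 0.21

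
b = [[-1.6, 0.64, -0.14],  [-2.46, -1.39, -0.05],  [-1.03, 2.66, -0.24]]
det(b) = 0.025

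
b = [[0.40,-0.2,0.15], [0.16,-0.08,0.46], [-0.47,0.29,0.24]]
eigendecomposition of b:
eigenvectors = [[0.41,0.54,-0.05], [0.89,0.81,0.61], [-0.19,0.25,0.79]]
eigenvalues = [-0.11, 0.17, 0.5]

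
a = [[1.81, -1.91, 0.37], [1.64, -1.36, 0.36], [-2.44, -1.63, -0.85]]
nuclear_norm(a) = 6.44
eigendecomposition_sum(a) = [[0.92+0.16j, (-0.97+0.69j), 0.18+0.10j], [(0.82-0.06j), -0.68+0.81j, 0.18+0.05j], [(-1.27+2.08j), (-0.76-3.03j), (-0.42+0.35j)]] + [[0.92-0.16j, -0.97-0.69j, 0.18-0.10j], [(0.82+0.06j), -0.68-0.81j, (0.18-0.05j)], [(-1.27-2.08j), -0.76+3.03j, -0.42-0.35j]] + [[(-0.03-0j), 0.03+0.00j, 0.00+0.00j], [(-0.01-0j), 0.01+0.00j, 0j], [0.09+0.00j, -0.12-0.00j, -0.01-0.00j]]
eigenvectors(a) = [[-0.12-0.32j, (-0.12+0.32j), (-0.27+0j)], [-0.18-0.25j, (-0.18+0.25j), (-0.08+0j)], [(0.89+0j), (0.89-0j), 0.96+0.00j]]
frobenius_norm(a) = 4.59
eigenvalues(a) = [(-0.19+1.32j), (-0.19-1.32j), (-0.03+0j)]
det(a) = -0.05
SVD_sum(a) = [[2.15, -0.69, 0.57], [1.85, -0.59, 0.49], [-1.83, 0.58, -0.48]] + [[-0.34, -1.22, -0.20], [-0.21, -0.77, -0.13], [-0.61, -2.21, -0.37]] + [[-0.00,-0.00,0.0],[0.00,0.0,-0.00],[0.0,0.0,-0.00]]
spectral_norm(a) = 3.65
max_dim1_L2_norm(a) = 3.05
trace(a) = -0.40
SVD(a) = [[-0.64, -0.46, 0.62], [-0.55, -0.29, -0.78], [0.54, -0.84, -0.07]] @ diag([3.6536271871603745, 2.777388471862675, 0.004653343623501965]) @ [[-0.92, 0.3, -0.24],[0.26, 0.95, 0.16],[-0.28, -0.08, 0.96]]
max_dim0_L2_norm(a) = 3.45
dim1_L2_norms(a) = [2.66, 2.16, 3.05]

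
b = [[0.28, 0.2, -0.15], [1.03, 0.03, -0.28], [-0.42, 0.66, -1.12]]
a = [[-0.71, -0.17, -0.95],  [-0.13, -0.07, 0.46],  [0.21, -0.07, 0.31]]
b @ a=[[-0.26, -0.05, -0.22],  [-0.79, -0.16, -1.05],  [-0.02, 0.10, 0.36]]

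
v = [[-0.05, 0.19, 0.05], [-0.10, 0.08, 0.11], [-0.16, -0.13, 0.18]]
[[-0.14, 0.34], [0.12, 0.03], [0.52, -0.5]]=v@[[1.02, 2.13], [-1.24, 2.17], [2.91, 0.67]]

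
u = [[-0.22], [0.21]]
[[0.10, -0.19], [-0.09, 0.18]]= u @ [[-0.45, 0.86]]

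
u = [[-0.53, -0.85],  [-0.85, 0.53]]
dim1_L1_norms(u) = [1.38, 1.38]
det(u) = -1.00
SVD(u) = [[-0.53, -0.85], [-0.85, 0.53]] @ diag([1.0016985574512922, 1.0016985574512922]) @ [[1.00,0.00], [0.00,1.0]]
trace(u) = 0.00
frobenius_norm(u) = 1.42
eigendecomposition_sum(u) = [[-0.77, -0.42], [-0.43, -0.24]] + [[0.24, -0.42],[-0.42, 0.77]]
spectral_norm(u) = 1.00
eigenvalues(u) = [-1.0, 1.0]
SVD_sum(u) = [[-0.53,0.00], [-0.85,0.0]] + [[0.00, -0.85], [0.00, 0.53]]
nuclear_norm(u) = 2.00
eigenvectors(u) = [[-0.87, 0.49],  [-0.49, -0.87]]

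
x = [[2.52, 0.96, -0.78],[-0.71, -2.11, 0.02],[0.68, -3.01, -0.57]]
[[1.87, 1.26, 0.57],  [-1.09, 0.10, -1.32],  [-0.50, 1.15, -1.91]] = x@[[0.42, 0.76, 0.21], [0.37, -0.3, 0.56], [-0.58, 0.47, 0.64]]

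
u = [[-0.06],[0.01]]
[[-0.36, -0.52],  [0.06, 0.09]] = u @[[5.95, 8.67]]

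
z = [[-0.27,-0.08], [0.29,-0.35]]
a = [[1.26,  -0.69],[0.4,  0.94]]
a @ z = [[-0.54, 0.14], [0.16, -0.36]]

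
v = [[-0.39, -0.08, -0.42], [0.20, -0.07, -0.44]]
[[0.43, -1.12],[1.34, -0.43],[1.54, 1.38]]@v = [[-0.39,0.04,0.31], [-0.61,-0.08,-0.37], [-0.32,-0.22,-1.25]]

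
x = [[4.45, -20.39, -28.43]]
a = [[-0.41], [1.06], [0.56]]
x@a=[[-39.36]]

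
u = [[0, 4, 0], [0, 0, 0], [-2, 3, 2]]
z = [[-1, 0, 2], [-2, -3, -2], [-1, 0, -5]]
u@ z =[[-8, -12, -8], [0, 0, 0], [-6, -9, -20]]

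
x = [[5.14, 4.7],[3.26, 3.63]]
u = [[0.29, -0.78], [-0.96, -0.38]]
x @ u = [[-3.02, -5.80], [-2.54, -3.92]]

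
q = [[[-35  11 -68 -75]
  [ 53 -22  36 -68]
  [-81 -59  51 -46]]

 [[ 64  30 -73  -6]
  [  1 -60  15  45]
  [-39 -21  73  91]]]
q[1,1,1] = -60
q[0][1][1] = -22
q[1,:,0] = [64, 1, -39]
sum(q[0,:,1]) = -70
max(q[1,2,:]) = 91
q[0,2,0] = -81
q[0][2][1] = -59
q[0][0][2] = -68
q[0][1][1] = -22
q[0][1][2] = 36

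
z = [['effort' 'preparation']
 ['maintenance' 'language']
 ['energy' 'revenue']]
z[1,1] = 'language'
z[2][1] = 'revenue'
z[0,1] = 'preparation'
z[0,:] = ['effort', 'preparation']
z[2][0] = 'energy'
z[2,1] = 'revenue'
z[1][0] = 'maintenance'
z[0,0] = 'effort'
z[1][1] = 'language'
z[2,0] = 'energy'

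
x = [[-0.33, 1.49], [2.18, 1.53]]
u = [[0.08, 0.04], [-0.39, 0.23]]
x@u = [[-0.61, 0.33], [-0.42, 0.44]]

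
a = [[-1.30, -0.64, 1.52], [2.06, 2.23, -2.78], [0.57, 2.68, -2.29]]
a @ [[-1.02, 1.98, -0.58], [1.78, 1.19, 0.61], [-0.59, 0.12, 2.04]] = [[-0.71, -3.15, 3.46], [3.51, 6.40, -5.51], [5.54, 4.04, -3.37]]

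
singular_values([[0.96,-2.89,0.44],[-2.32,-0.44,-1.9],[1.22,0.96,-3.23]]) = [4.03, 2.78, 2.74]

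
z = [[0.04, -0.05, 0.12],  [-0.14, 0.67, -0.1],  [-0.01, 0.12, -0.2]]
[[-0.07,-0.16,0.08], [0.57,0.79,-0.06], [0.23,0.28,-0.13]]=z@[[1.19, -0.51, -0.04], [1.01, 0.96, 0.00], [-0.6, -0.79, 0.64]]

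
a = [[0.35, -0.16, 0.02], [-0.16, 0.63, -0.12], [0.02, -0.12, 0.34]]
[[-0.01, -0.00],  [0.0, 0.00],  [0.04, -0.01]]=a @ [[-0.03,0.0],  [0.02,-0.00],  [0.14,-0.02]]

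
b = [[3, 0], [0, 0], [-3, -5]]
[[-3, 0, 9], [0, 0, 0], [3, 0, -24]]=b@[[-1, 0, 3], [0, 0, 3]]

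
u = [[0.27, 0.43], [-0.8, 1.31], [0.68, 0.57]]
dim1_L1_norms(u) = [0.7, 2.11, 1.25]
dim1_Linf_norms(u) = [0.43, 1.31, 0.68]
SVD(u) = [[-0.19, 0.43], [-0.97, -0.23], [-0.17, 0.87]] @ diag([1.567495049855036, 0.9716785830098131]) @ [[0.39, -0.92], [0.92, 0.39]]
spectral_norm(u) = 1.57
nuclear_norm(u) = 2.54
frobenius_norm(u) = 1.84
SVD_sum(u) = [[-0.11, 0.27], [-0.59, 1.4], [-0.1, 0.24]] + [[0.38, 0.16], [-0.21, -0.09], [0.78, 0.33]]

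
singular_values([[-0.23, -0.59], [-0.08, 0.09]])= [0.64, 0.11]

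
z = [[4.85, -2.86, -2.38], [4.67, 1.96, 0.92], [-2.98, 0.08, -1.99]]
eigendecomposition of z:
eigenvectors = [[(-0.33-0.47j),(-0.33+0.47j),(0.16+0j)], [-0.77+0.00j,(-0.77-0j),-0.35+0.00j], [(0.23+0.14j),0.23-0.14j,0.92+0.00j]]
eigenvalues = [(3.68+2.7j), (3.68-2.7j), (-2.54+0j)]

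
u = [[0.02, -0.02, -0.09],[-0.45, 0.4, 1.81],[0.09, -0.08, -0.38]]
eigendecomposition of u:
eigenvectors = [[-0.05, 0.71, 0.05], [0.98, 0.70, -0.96], [-0.17, 0.02, 0.26]]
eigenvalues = [0.11, -0.0, -0.07]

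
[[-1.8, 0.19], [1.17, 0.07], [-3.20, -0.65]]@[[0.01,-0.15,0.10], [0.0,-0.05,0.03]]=[[-0.02, 0.26, -0.17], [0.01, -0.18, 0.12], [-0.03, 0.51, -0.34]]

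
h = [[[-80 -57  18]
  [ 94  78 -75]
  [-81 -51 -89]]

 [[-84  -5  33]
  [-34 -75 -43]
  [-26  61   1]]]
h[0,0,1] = -57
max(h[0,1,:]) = 94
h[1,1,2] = -43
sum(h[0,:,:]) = -243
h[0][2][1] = -51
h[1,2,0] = -26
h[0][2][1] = -51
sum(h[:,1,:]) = -55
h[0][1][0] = 94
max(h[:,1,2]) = -43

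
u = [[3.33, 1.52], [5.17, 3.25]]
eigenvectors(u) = [[0.48, -0.47], [0.88, 0.88]]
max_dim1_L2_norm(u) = 6.11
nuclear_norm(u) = 7.52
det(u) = 2.96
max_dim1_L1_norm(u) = 8.42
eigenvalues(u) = [6.09, 0.49]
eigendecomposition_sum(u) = [[3.09,1.65], [5.62,3.00]] + [[0.24, -0.13],  [-0.45, 0.25]]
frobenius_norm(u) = 7.12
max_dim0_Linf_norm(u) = 5.17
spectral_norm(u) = 7.11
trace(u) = 6.58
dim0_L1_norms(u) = [8.5, 4.77]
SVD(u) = [[-0.51, -0.86], [-0.86, 0.51]] @ diag([7.1075157258196064, 0.41703741705871444]) @ [[-0.86, -0.50], [-0.50, 0.86]]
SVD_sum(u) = [[3.15,1.83], [5.28,3.07]] + [[0.18, -0.31], [-0.11, 0.18]]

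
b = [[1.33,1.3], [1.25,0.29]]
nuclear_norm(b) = 2.75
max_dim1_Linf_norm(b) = 1.33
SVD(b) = [[-0.84, -0.54], [-0.54, 0.84]] @ diag([2.1873479468628605, 0.5665765255945812]) @ [[-0.82, -0.57], [0.57, -0.82]]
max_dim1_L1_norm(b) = 2.63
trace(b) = 1.62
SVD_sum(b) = [[1.51,1.05], [0.98,0.68]] + [[-0.18, 0.25], [0.27, -0.39]]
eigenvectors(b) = [[0.83, -0.57], [0.55, 0.82]]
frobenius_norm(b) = 2.26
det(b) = -1.24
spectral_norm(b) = 2.19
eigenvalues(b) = [2.19, -0.57]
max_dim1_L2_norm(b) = 1.86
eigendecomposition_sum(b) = [[1.51,1.03], [0.99,0.68]] + [[-0.18, 0.27], [0.26, -0.39]]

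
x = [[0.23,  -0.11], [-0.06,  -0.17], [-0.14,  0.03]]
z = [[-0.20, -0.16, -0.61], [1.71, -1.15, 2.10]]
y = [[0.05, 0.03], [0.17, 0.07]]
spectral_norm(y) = 0.19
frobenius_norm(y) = 0.19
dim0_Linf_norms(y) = [0.17, 0.07]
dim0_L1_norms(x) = [0.43, 0.31]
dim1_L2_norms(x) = [0.25, 0.18, 0.14]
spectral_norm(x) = 0.29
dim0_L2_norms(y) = [0.18, 0.08]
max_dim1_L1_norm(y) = 0.24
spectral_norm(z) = 2.98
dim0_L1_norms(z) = [1.91, 1.31, 2.71]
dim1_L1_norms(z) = [0.97, 4.96]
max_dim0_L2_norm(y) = 0.18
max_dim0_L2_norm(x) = 0.28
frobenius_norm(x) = 0.34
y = z @ x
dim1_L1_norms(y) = [0.08, 0.24]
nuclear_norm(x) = 0.47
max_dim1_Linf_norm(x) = 0.23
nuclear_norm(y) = 0.20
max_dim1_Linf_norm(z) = 2.1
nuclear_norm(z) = 3.42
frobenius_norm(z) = 3.02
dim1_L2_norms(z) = [0.66, 2.94]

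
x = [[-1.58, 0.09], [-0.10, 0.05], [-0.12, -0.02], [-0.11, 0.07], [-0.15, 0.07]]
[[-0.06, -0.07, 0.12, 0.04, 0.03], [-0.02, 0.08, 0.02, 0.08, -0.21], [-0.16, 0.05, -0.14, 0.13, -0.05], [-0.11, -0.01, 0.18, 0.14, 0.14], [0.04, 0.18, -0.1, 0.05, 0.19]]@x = [[0.08, -0.01], [0.04, -0.01], [0.26, -0.00], [0.12, 0.01], [-0.10, 0.03]]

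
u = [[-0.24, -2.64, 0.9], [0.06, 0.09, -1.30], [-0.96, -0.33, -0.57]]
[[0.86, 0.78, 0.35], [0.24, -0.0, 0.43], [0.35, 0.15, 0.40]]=u@[[-0.1, -0.04, -0.13], [-0.39, -0.30, -0.24], [-0.22, -0.02, -0.35]]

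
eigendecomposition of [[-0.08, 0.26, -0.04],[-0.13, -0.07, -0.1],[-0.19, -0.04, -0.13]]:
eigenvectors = [[-0.06-0.59j, -0.06+0.59j, -0.58+0.00j], [(0.5+0.11j), (0.5-0.11j), (-0.07+0j)], [(0.63+0j), 0.63-0.00j, 0.81+0.00j]]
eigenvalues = [(-0.14+0.17j), (-0.14-0.17j), (0.01+0j)]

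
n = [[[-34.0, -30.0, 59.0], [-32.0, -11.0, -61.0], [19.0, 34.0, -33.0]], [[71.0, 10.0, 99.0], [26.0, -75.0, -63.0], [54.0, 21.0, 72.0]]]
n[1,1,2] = -63.0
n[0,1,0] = -32.0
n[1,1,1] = -75.0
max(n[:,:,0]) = 71.0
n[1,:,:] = [[71.0, 10.0, 99.0], [26.0, -75.0, -63.0], [54.0, 21.0, 72.0]]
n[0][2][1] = 34.0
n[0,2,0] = 19.0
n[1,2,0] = 54.0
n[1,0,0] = 71.0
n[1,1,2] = -63.0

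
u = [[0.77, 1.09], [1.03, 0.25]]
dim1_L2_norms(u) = [1.33, 1.06]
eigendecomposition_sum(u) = [[0.99, 0.80], [0.76, 0.61]] + [[-0.22, 0.29], [0.27, -0.36]]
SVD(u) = [[-0.8, -0.59], [-0.59, 0.8]] @ diag([1.6023026829491722, 0.5805395009935883]) @ [[-0.77, -0.64],  [0.64, -0.77]]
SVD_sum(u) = [[0.99, 0.83], [0.73, 0.61]] + [[-0.22, 0.26], [0.30, -0.36]]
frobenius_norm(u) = 1.70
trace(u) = 1.02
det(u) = -0.93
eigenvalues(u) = [1.6, -0.58]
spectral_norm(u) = 1.60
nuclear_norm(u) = 2.18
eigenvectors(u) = [[0.80, -0.63], [0.61, 0.78]]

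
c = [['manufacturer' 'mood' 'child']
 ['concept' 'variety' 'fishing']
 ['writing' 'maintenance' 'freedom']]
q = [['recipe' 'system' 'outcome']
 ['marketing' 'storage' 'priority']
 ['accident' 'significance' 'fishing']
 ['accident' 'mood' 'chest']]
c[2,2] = 'freedom'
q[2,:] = ['accident', 'significance', 'fishing']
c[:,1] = ['mood', 'variety', 'maintenance']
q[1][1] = 'storage'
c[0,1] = 'mood'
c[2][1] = 'maintenance'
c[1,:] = ['concept', 'variety', 'fishing']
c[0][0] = 'manufacturer'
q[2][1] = 'significance'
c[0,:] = ['manufacturer', 'mood', 'child']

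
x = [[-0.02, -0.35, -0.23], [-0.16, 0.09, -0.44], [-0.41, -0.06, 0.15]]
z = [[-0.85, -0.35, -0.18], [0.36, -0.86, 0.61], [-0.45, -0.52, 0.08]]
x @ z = [[-0.01,0.43,-0.23], [0.37,0.21,0.05], [0.26,0.12,0.05]]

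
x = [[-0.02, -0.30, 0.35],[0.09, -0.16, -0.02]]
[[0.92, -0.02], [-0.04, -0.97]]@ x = [[-0.02, -0.27, 0.32], [-0.09, 0.17, 0.01]]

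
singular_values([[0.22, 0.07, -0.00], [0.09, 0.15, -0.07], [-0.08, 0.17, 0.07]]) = [0.28, 0.21, 0.08]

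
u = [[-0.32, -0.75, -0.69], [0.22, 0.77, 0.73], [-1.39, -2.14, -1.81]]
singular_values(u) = [3.47, 0.3, 0.01]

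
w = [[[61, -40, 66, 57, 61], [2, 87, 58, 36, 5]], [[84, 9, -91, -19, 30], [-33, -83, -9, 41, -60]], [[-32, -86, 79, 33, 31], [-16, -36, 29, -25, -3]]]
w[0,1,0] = 2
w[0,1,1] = 87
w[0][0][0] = 61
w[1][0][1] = 9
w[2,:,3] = [33, -25]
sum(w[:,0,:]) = 243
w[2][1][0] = -16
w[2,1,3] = -25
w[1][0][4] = 30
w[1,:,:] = [[84, 9, -91, -19, 30], [-33, -83, -9, 41, -60]]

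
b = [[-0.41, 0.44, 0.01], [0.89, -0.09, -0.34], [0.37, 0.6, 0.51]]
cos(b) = [[0.73, 0.1, 0.07],[0.26, 0.91, 0.07],[-0.28, -0.21, 0.96]]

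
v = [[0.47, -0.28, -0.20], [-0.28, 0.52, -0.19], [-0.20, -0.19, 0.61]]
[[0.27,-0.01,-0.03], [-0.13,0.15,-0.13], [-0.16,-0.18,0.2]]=v @ [[0.54, 0.01, -0.09],[0.01, 0.21, -0.22],[-0.09, -0.22, 0.23]]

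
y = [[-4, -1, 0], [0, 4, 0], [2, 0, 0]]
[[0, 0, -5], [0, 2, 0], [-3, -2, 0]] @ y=[[-10, 0, 0], [0, 8, 0], [12, -5, 0]]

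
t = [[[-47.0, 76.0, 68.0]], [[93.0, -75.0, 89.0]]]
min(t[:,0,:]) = -75.0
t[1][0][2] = 89.0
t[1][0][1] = -75.0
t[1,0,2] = 89.0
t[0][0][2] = 68.0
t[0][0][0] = -47.0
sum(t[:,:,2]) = 157.0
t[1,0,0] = 93.0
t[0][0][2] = 68.0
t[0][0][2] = 68.0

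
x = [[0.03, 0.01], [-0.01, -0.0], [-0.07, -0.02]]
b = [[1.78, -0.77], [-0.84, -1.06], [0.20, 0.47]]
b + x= [[1.81,-0.76], [-0.85,-1.06], [0.13,0.45]]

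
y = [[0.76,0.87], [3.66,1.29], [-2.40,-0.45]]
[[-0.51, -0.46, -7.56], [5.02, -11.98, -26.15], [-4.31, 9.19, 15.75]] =y @ [[2.28, -4.46, -5.9], [-2.58, 3.37, -3.53]]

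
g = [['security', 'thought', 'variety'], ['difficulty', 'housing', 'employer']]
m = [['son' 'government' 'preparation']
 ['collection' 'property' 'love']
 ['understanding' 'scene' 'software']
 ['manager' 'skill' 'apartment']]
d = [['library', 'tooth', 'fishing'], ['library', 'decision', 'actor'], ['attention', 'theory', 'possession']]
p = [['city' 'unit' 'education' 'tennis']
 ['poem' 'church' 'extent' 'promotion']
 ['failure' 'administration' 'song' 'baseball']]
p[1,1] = 'church'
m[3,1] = 'skill'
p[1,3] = 'promotion'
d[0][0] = 'library'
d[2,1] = 'theory'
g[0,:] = ['security', 'thought', 'variety']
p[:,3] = ['tennis', 'promotion', 'baseball']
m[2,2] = 'software'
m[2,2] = 'software'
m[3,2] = 'apartment'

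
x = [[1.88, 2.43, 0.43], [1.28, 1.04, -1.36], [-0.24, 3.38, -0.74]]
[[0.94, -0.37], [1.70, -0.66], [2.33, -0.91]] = x @ [[0.03, -0.01], [0.51, -0.20], [-0.83, 0.32]]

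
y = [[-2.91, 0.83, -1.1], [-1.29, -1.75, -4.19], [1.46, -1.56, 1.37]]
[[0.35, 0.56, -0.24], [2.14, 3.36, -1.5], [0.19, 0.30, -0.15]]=y @ [[-0.17, -0.27, 0.12], [-0.5, -0.79, 0.36], [-0.25, -0.39, 0.17]]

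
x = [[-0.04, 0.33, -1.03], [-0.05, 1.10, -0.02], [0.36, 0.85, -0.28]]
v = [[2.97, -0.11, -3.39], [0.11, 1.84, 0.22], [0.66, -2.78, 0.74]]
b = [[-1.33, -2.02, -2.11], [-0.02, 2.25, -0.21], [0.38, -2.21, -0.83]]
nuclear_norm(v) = 8.64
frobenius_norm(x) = 1.82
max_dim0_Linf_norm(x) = 1.1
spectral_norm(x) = 1.54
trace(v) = 5.55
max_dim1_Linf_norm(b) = 2.25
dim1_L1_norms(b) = [5.46, 2.48, 3.42]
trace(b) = 0.09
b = v @ x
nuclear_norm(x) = 2.78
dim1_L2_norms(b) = [3.21, 2.26, 2.39]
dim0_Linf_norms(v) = [2.97, 2.78, 3.39]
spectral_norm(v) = 4.51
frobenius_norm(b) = 4.60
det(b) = 5.01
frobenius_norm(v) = 5.70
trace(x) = 0.78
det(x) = 0.46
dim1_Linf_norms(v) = [3.39, 1.84, 2.78]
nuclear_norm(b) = 6.66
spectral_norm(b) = 4.15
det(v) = 11.01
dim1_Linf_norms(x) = [1.03, 1.1, 0.85]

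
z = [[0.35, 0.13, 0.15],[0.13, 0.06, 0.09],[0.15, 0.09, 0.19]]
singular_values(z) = [0.5, 0.1, 0.0]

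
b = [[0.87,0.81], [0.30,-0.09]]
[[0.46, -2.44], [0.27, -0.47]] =b@[[0.82,-1.86], [-0.31,-1.02]]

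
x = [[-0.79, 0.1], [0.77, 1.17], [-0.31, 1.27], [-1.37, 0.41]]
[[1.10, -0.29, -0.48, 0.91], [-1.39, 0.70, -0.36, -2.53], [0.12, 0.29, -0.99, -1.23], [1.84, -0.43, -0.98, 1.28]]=x@[[-1.42, 0.41, 0.52, -1.32], [-0.25, 0.33, -0.65, -1.29]]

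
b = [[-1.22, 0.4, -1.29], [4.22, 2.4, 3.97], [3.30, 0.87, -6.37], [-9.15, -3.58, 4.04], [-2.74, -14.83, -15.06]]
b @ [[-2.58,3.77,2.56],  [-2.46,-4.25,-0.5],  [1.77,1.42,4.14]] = [[-0.12,-8.13,-8.66], [-9.76,11.35,26.04], [-21.93,-0.30,-18.36], [39.56,-13.54,-4.91], [16.89,31.31,-61.95]]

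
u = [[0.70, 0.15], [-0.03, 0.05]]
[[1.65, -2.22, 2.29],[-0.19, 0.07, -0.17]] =u @ [[2.82, -3.07, 3.54], [-2.16, -0.5, -1.26]]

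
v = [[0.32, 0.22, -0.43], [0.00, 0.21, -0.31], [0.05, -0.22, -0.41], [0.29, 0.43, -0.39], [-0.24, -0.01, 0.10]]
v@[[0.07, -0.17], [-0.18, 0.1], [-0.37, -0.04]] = [[0.14, -0.02], [0.08, 0.03], [0.19, -0.01], [0.09, 0.01], [-0.05, 0.04]]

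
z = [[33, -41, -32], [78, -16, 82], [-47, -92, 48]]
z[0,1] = -41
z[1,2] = 82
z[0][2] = -32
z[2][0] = -47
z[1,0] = 78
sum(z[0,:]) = -40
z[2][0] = -47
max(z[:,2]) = 82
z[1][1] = -16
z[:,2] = [-32, 82, 48]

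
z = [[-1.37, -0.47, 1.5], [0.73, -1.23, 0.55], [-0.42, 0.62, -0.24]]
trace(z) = -2.84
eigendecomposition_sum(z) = [[-0.69+0.54j, (-0.23-0.77j), 0.75+0.28j],[(0.36+0.57j), -0.61+0.12j, 0.28-0.56j],[-0.21-0.28j, 0.31-0.09j, (-0.12+0.3j)]] + [[(-0.69-0.54j), -0.23+0.77j, 0.75-0.28j], [0.36-0.57j, (-0.61-0.12j), 0.28+0.56j], [-0.21+0.28j, (0.31+0.09j), (-0.12-0.3j)]] + [[-0j, -0.00+0.00j, -0.00+0.00j],[0.00-0.00j, (-0+0j), (-0+0j)],[-0j, (-0+0j), -0.00+0.00j]]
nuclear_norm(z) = 3.80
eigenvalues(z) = [(-1.42+0.96j), (-1.42-0.96j), (-0+0j)]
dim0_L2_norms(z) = [1.61, 1.46, 1.62]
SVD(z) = [[-0.97,0.25,-0.03], [-0.24,-0.86,0.46], [0.09,0.45,0.89]] @ diag([2.1105895244390047, 1.6911262466936439, 0.0019690282388047623]) @ [[0.53, 0.38, -0.76], [-0.69, 0.72, -0.12], [-0.5, -0.58, -0.64]]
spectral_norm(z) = 2.11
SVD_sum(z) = [[-1.07, -0.78, 1.55], [-0.26, -0.19, 0.38], [0.10, 0.08, -0.15]] + [[-0.30, 0.31, -0.05], [1.0, -1.04, 0.17], [-0.52, 0.55, -0.09]] + [[0.0, 0.00, 0.0], [-0.0, -0.00, -0.0], [-0.0, -0.00, -0.0]]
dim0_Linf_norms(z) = [1.37, 1.23, 1.5]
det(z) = -0.01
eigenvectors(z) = [[(0.75+0j), (0.75-0j), 0.50+0.00j], [0.06-0.58j, 0.06+0.58j, (0.58+0j)], [-0.01+0.30j, (-0.01-0.3j), (0.64+0j)]]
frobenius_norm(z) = 2.70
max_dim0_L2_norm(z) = 1.62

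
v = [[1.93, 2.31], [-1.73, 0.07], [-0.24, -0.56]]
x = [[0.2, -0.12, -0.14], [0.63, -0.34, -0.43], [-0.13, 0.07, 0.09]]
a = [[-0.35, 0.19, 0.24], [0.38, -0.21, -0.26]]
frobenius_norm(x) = 0.90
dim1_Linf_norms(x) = [0.2, 0.63, 0.13]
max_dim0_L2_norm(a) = 0.52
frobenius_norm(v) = 3.53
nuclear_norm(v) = 4.58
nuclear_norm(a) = 0.69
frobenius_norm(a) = 0.69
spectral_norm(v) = 3.27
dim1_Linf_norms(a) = [0.35, 0.38]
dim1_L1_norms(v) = [4.24, 1.8, 0.8]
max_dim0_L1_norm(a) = 0.73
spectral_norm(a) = 0.69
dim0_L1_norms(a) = [0.73, 0.4, 0.5]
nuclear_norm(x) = 0.91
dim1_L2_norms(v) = [3.01, 1.73, 0.61]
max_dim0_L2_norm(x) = 0.67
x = v @ a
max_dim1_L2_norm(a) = 0.51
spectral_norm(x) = 0.90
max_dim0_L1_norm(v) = 3.9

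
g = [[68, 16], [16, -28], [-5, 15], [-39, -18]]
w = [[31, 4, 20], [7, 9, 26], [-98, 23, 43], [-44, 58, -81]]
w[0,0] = 31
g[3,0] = -39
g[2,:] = [-5, 15]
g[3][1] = -18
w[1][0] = 7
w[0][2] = 20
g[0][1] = 16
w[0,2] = 20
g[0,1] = 16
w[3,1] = 58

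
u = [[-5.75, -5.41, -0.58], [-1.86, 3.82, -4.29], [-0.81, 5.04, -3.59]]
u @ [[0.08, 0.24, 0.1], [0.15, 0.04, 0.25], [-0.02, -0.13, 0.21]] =[[-1.26, -1.52, -2.05], [0.51, 0.26, -0.13], [0.76, 0.47, 0.43]]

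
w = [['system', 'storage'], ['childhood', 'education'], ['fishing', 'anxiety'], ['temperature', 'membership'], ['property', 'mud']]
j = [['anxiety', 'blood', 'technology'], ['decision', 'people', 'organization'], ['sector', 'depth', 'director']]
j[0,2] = 'technology'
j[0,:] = ['anxiety', 'blood', 'technology']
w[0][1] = 'storage'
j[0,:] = ['anxiety', 'blood', 'technology']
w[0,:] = ['system', 'storage']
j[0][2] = 'technology'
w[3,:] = ['temperature', 'membership']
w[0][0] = 'system'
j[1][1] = 'people'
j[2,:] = ['sector', 'depth', 'director']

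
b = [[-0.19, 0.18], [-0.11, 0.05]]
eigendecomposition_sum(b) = [[-0.10-0.02j, (0.09+0.09j)],[-0.05-0.05j, (0.02+0.09j)]] + [[(-0.1+0.02j),0.09-0.09j], [-0.06+0.05j,0.02-0.09j]]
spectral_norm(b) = 0.29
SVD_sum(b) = [[-0.2, 0.17], [-0.09, 0.08]] + [[0.01,0.01], [-0.02,-0.03]]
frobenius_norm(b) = 0.29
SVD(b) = [[-0.91, -0.41], [-0.41, 0.91]] @ diag([0.28601242188104614, 0.03601242188104618]) @ [[0.76, -0.65],[-0.65, -0.76]]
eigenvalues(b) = [(-0.07+0.07j), (-0.07-0.07j)]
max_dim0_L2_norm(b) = 0.22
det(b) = 0.01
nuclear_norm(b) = 0.32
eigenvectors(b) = [[(0.79+0j), (0.79-0j)], [0.53+0.32j, 0.53-0.32j]]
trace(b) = -0.14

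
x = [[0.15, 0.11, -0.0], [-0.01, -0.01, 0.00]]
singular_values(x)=[0.19, 0.0]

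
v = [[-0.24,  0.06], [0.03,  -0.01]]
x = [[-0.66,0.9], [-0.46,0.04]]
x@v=[[0.19, -0.05], [0.11, -0.03]]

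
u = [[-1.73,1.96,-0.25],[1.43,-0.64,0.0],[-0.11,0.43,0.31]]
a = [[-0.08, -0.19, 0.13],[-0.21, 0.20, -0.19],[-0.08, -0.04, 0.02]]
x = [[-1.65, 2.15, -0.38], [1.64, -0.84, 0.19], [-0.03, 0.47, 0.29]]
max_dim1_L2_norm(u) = 2.63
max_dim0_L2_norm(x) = 2.36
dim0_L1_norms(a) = [0.37, 0.43, 0.34]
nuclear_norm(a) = 0.59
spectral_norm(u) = 3.02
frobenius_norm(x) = 3.35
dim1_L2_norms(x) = [2.74, 1.85, 0.55]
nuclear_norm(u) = 3.99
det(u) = -0.66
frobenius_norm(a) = 0.43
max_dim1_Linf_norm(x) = 2.15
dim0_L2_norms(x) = [2.33, 2.36, 0.51]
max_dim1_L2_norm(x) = 2.74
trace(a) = 0.14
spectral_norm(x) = 3.25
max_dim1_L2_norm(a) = 0.35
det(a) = -0.00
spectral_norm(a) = 0.38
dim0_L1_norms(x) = [3.32, 3.46, 0.86]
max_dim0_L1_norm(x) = 3.46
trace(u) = -2.06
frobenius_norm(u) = 3.11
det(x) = -0.77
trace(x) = -2.20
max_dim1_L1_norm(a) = 0.6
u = a + x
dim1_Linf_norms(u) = [1.96, 1.43, 0.43]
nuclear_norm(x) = 4.31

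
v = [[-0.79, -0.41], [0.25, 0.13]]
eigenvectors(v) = [[-0.95, 0.46],[0.30, -0.89]]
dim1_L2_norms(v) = [0.89, 0.28]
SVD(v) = [[-0.95, 0.3], [0.30, 0.95]] @ diag([0.9335951767802715, 0.0002142256140287141]) @ [[0.89,0.46],[-0.46,0.89]]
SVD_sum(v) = [[-0.79, -0.41], [0.25, 0.13]] + [[-0.00,  0.00], [-0.0,  0.0]]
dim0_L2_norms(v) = [0.83, 0.43]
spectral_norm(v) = 0.93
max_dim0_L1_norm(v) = 1.04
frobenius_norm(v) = 0.93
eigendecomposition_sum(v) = [[-0.79, -0.41], [0.25, 0.13]] + [[-0.0,-0.0], [0.0,0.0]]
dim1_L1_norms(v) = [1.2, 0.38]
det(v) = -0.00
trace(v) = -0.66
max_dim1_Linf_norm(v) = 0.79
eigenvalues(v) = [-0.66, 0.0]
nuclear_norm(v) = 0.93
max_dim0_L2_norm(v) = 0.83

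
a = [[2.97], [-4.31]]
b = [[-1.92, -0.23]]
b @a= [[-4.71]]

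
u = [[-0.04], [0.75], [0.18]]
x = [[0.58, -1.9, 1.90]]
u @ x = [[-0.02,0.08,-0.08], [0.43,-1.42,1.42], [0.10,-0.34,0.34]]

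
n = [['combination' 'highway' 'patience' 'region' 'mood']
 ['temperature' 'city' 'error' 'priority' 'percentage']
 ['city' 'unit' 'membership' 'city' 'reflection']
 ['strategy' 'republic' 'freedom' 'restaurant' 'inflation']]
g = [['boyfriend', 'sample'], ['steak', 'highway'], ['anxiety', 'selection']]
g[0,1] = 'sample'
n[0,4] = 'mood'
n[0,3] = 'region'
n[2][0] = 'city'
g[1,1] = 'highway'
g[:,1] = ['sample', 'highway', 'selection']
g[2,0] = 'anxiety'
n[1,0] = 'temperature'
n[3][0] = 'strategy'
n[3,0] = 'strategy'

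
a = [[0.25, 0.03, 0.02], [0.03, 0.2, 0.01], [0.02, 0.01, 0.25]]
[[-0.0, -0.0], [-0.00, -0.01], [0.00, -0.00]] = a@ [[-0.02, -0.01],[-0.01, -0.05],[0.02, -0.0]]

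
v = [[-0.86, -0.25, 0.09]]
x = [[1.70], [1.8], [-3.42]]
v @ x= [[-2.22]]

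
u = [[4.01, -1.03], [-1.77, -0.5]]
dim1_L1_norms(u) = [5.04, 2.27]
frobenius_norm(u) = 4.53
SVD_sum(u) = [[4.07, -0.71], [-1.63, 0.29]] + [[-0.06, -0.32],  [-0.14, -0.79]]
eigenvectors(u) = [[0.94,0.21], [-0.34,0.98]]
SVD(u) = [[-0.93,0.37], [0.37,0.93]] @ diag([4.447825422020971, 0.8606677728508092]) @ [[-0.98, 0.17], [-0.17, -0.98]]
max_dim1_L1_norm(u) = 5.04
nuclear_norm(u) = 5.31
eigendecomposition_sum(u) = [[4.07,-0.86], [-1.48,0.31]] + [[-0.06, -0.17], [-0.29, -0.81]]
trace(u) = 3.51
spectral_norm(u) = 4.45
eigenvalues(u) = [4.38, -0.87]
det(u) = -3.83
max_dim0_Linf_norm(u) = 4.01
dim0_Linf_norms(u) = [4.01, 1.03]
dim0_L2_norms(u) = [4.38, 1.14]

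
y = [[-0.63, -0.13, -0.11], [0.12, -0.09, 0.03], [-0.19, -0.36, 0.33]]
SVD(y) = [[-0.87, 0.45, -0.21], [0.1, -0.25, -0.96], [-0.48, -0.86, 0.17]] @ diag([0.7111940802309289, 0.4610336179825391, 0.07450492154491051]) @ [[0.92, 0.39, -0.08], [-0.32, 0.59, -0.74], [-0.24, 0.70, 0.67]]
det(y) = 0.02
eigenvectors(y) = [[0.97, -0.12, -0.31], [-0.23, 0.04, 0.80], [0.11, 0.99, 0.51]]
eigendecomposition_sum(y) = [[-0.65, -0.21, -0.07], [0.15, 0.05, 0.02], [-0.07, -0.02, -0.01]] + [[0.01, 0.03, -0.04], [-0.00, -0.01, 0.01], [-0.1, -0.25, 0.34]] + [[0.01, 0.05, -0.00], [-0.03, -0.13, 0.0], [-0.02, -0.08, 0.0]]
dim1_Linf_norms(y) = [0.63, 0.12, 0.36]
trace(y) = -0.39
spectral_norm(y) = 0.71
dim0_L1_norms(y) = [0.94, 0.58, 0.47]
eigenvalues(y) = [-0.61, 0.34, -0.12]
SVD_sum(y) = [[-0.57,-0.24,0.05], [0.07,0.03,-0.01], [-0.31,-0.13,0.03]] + [[-0.07, 0.12, -0.15], [0.04, -0.07, 0.08], [0.13, -0.24, 0.29]] + [[0.00, -0.01, -0.01], [0.02, -0.05, -0.05], [-0.0, 0.01, 0.01]]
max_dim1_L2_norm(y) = 0.65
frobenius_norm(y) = 0.85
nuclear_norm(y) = 1.25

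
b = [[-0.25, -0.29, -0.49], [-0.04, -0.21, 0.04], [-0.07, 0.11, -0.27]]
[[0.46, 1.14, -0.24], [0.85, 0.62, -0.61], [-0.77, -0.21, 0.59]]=b @ [[-1.96, 2.74, 1.65], [-3.29, -3.78, 2.25], [2.01, -1.48, -1.69]]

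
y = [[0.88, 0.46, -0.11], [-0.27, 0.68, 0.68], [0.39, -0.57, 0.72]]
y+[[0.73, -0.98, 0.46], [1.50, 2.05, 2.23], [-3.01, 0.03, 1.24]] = [[1.61,-0.52,0.35], [1.23,2.73,2.91], [-2.62,-0.54,1.96]]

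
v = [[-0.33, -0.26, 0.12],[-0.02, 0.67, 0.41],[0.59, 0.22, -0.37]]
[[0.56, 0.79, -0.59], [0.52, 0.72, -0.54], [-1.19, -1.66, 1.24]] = v@ [[-2.13, -2.98, 2.24], [0.61, 0.85, -0.64], [0.17, 0.23, -0.17]]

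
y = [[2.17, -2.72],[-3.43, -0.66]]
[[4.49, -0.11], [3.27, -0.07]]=y @ [[-0.55, 0.01], [-2.09, 0.05]]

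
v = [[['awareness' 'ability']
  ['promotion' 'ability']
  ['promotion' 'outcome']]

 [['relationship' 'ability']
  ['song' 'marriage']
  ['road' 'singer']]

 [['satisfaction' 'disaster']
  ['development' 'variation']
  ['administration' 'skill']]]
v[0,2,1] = 'outcome'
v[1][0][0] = 'relationship'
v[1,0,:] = ['relationship', 'ability']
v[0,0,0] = 'awareness'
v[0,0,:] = ['awareness', 'ability']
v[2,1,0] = 'development'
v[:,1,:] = [['promotion', 'ability'], ['song', 'marriage'], ['development', 'variation']]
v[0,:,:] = [['awareness', 'ability'], ['promotion', 'ability'], ['promotion', 'outcome']]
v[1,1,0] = 'song'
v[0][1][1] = 'ability'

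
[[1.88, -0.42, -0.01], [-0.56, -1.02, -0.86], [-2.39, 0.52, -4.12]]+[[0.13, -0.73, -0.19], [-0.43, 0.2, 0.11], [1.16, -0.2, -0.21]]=[[2.01, -1.15, -0.20], [-0.99, -0.82, -0.75], [-1.23, 0.32, -4.33]]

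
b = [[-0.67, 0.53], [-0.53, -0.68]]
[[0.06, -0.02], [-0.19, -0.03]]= b @ [[0.08,0.04], [0.22,0.02]]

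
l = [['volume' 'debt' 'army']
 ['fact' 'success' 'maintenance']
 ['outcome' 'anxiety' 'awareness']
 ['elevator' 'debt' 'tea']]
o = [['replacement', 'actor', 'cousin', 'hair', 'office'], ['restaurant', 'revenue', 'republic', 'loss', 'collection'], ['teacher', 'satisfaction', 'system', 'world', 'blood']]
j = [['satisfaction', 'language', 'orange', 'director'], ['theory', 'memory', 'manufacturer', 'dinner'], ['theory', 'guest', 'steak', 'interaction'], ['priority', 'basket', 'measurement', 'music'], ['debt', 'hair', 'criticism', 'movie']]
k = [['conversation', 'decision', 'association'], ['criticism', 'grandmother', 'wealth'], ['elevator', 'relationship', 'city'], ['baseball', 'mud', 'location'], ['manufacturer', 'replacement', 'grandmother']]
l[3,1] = 'debt'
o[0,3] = 'hair'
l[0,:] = ['volume', 'debt', 'army']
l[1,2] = 'maintenance'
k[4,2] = 'grandmother'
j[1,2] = 'manufacturer'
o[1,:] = ['restaurant', 'revenue', 'republic', 'loss', 'collection']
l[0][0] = 'volume'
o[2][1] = 'satisfaction'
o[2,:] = ['teacher', 'satisfaction', 'system', 'world', 'blood']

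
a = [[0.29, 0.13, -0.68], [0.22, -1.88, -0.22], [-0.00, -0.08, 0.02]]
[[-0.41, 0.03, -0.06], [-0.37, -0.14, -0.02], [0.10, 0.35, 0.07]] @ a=[[-0.11,-0.10,0.27], [-0.14,0.22,0.28], [0.11,-0.65,-0.14]]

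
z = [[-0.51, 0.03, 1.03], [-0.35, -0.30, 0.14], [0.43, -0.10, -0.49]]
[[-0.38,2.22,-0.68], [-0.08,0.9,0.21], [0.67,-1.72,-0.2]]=z@[[1.88, -3.12, -2.28],  [-1.65, 0.91, 1.11],  [0.61, 0.58, -1.82]]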